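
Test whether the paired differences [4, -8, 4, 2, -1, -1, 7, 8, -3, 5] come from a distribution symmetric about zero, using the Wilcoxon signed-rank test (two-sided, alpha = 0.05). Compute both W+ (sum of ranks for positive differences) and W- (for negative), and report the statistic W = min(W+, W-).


Step 1: Drop any zero differences (none here) and take |d_i|.
|d| = [4, 8, 4, 2, 1, 1, 7, 8, 3, 5]
Step 2: Midrank |d_i| (ties get averaged ranks).
ranks: |4|->5.5, |8|->9.5, |4|->5.5, |2|->3, |1|->1.5, |1|->1.5, |7|->8, |8|->9.5, |3|->4, |5|->7
Step 3: Attach original signs; sum ranks with positive sign and with negative sign.
W+ = 5.5 + 5.5 + 3 + 8 + 9.5 + 7 = 38.5
W- = 9.5 + 1.5 + 1.5 + 4 = 16.5
(Check: W+ + W- = 55 should equal n(n+1)/2 = 55.)
Step 4: Test statistic W = min(W+, W-) = 16.5.
Step 5: Ties in |d|, so use the tie-corrected normal approximation.
        E[W] = n(n+1)/4 = 10*11/4 = 27.5.
        Tie groups: |d|=1 (t=2), |d|=4 (t=2), |d|=8 (t=2); sum(t^3 - t) = 18.
        Var[W] = n(n+1)(2n+1)/24 - sum(t^3-t)/48 = 2310/24 - 18/48 = 95.875.
        z = (W - E[W]) / sqrt(Var[W]) = (16.5 - 27.5) / 9.7916 = -1.1234.
        Two-sided p = 2*Phi(z) = 0.261262.
Step 6: alpha = 0.05. fail to reject H0.

W+ = 38.5, W- = 16.5, W = min = 16.5, p = 0.261262, fail to reject H0.


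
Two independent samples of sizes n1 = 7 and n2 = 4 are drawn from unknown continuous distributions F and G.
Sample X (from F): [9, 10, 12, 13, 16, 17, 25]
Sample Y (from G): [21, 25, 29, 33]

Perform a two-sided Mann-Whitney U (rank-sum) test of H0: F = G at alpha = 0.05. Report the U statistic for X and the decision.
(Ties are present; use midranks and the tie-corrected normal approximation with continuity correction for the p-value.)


Step 1: Combine and sort all 11 observations; assign midranks.
sorted (value, group): (9,X), (10,X), (12,X), (13,X), (16,X), (17,X), (21,Y), (25,X), (25,Y), (29,Y), (33,Y)
ranks: 9->1, 10->2, 12->3, 13->4, 16->5, 17->6, 21->7, 25->8.5, 25->8.5, 29->10, 33->11
Step 2: Rank sum for X: R1 = 1 + 2 + 3 + 4 + 5 + 6 + 8.5 = 29.5.
Step 3: U_X = R1 - n1(n1+1)/2 = 29.5 - 7*8/2 = 29.5 - 28 = 1.5.
       U_Y = n1*n2 - U_X = 28 - 1.5 = 26.5.
Step 4: Ties are present, so use the tie-corrected normal approximation (with continuity correction) for the p-value.
Step 5: p-value = 0.023029; compare to alpha = 0.05. reject H0.

U_X = 1.5, p = 0.023029, reject H0 at alpha = 0.05.


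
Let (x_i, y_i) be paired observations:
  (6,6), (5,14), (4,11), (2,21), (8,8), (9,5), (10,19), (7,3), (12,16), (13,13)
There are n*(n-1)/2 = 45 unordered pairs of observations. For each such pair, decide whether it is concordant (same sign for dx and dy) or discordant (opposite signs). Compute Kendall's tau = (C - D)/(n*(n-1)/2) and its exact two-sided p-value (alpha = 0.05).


Step 1: Enumerate the 45 unordered pairs (i,j) with i<j and classify each by sign(x_j-x_i) * sign(y_j-y_i).
  (1,2):dx=-1,dy=+8->D; (1,3):dx=-2,dy=+5->D; (1,4):dx=-4,dy=+15->D; (1,5):dx=+2,dy=+2->C
  (1,6):dx=+3,dy=-1->D; (1,7):dx=+4,dy=+13->C; (1,8):dx=+1,dy=-3->D; (1,9):dx=+6,dy=+10->C
  (1,10):dx=+7,dy=+7->C; (2,3):dx=-1,dy=-3->C; (2,4):dx=-3,dy=+7->D; (2,5):dx=+3,dy=-6->D
  (2,6):dx=+4,dy=-9->D; (2,7):dx=+5,dy=+5->C; (2,8):dx=+2,dy=-11->D; (2,9):dx=+7,dy=+2->C
  (2,10):dx=+8,dy=-1->D; (3,4):dx=-2,dy=+10->D; (3,5):dx=+4,dy=-3->D; (3,6):dx=+5,dy=-6->D
  (3,7):dx=+6,dy=+8->C; (3,8):dx=+3,dy=-8->D; (3,9):dx=+8,dy=+5->C; (3,10):dx=+9,dy=+2->C
  (4,5):dx=+6,dy=-13->D; (4,6):dx=+7,dy=-16->D; (4,7):dx=+8,dy=-2->D; (4,8):dx=+5,dy=-18->D
  (4,9):dx=+10,dy=-5->D; (4,10):dx=+11,dy=-8->D; (5,6):dx=+1,dy=-3->D; (5,7):dx=+2,dy=+11->C
  (5,8):dx=-1,dy=-5->C; (5,9):dx=+4,dy=+8->C; (5,10):dx=+5,dy=+5->C; (6,7):dx=+1,dy=+14->C
  (6,8):dx=-2,dy=-2->C; (6,9):dx=+3,dy=+11->C; (6,10):dx=+4,dy=+8->C; (7,8):dx=-3,dy=-16->C
  (7,9):dx=+2,dy=-3->D; (7,10):dx=+3,dy=-6->D; (8,9):dx=+5,dy=+13->C; (8,10):dx=+6,dy=+10->C
  (9,10):dx=+1,dy=-3->D
Step 2: C = 21, D = 24, total pairs = 45.
Step 3: tau = (C - D)/(n(n-1)/2) = (21 - 24)/45 = -0.066667.
Step 4: Exact two-sided p-value (enumerate n! = 3628800 permutations of y under H0): p = 0.861801.
Step 5: alpha = 0.05. fail to reject H0.

tau_b = -0.0667 (C=21, D=24), p = 0.861801, fail to reject H0.


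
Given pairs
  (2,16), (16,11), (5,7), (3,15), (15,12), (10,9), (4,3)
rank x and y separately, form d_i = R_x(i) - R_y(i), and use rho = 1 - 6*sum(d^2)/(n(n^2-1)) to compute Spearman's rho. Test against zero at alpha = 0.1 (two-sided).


Step 1: Rank x and y separately (midranks; no ties here).
rank(x): 2->1, 16->7, 5->4, 3->2, 15->6, 10->5, 4->3
rank(y): 16->7, 11->4, 7->2, 15->6, 12->5, 9->3, 3->1
Step 2: d_i = R_x(i) - R_y(i); compute d_i^2.
  (1-7)^2=36, (7-4)^2=9, (4-2)^2=4, (2-6)^2=16, (6-5)^2=1, (5-3)^2=4, (3-1)^2=4
sum(d^2) = 74.
Step 3: rho = 1 - 6*74 / (7*(7^2 - 1)) = 1 - 444/336 = -0.321429.
Step 4: Under H0, t = rho * sqrt((n-2)/(1-rho^2)) = -0.7590 ~ t(5).
Step 5: Two-sided p-value from the t-distribution with 5 df = 0.482072.
Step 6: alpha = 0.1. fail to reject H0.

rho = -0.3214, p = 0.482072, fail to reject H0 at alpha = 0.1.


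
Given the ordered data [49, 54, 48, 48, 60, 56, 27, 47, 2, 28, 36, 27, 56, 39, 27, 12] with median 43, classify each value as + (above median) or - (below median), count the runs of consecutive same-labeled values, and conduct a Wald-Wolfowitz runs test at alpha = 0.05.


Step 1: Compute median = 43; label A = above, B = below.
Labels in order: AAAAAABABBBBABBB  (n_A = 8, n_B = 8)
Step 2: Count runs R = 6.
Step 3: Under H0 (random ordering), E[R] = 2*n_A*n_B/(n_A+n_B) + 1 = 2*8*8/16 + 1 = 9.0000.
        Var[R] = 2*n_A*n_B*(2*n_A*n_B - n_A - n_B) / ((n_A+n_B)^2 * (n_A+n_B-1)) = 14336/3840 = 3.7333.
        SD[R] = 1.9322.
Step 4: Continuity-corrected z = (R + 0.5 - E[R]) / SD[R] = (6 + 0.5 - 9.0000) / 1.9322 = -1.2939.
Step 5: Two-sided p-value via normal approximation = 2*(1 - Phi(|z|)) = 0.195709.
Step 6: alpha = 0.05. fail to reject H0.

R = 6, z = -1.2939, p = 0.195709, fail to reject H0.


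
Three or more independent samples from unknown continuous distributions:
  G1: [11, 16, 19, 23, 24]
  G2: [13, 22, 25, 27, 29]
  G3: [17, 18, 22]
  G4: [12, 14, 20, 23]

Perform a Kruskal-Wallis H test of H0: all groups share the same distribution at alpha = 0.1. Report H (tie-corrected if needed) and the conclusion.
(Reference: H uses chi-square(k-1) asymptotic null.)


Step 1: Combine all N = 17 observations and assign midranks.
sorted (value, group, rank): (11,G1,1), (12,G4,2), (13,G2,3), (14,G4,4), (16,G1,5), (17,G3,6), (18,G3,7), (19,G1,8), (20,G4,9), (22,G2,10.5), (22,G3,10.5), (23,G1,12.5), (23,G4,12.5), (24,G1,14), (25,G2,15), (27,G2,16), (29,G2,17)
Step 2: Sum ranks within each group.
R_1 = 40.5 (n_1 = 5)
R_2 = 61.5 (n_2 = 5)
R_3 = 23.5 (n_3 = 3)
R_4 = 27.5 (n_4 = 4)
Step 3: H = 12/(N(N+1)) * sum(R_i^2/n_i) - 3(N+1)
     = 12/(17*18) * (40.5^2/5 + 61.5^2/5 + 23.5^2/3 + 27.5^2/4) - 3*18
     = 0.039216 * 1457.65 - 54
     = 3.162582.
Step 4: Ties present; correction factor C = 1 - 12/(17^3 - 17) = 0.997549. Corrected H = 3.162582 / 0.997549 = 3.170352.
Step 5: Under H0, H ~ chi^2(3); p-value = 0.366099.
Step 6: alpha = 0.1. fail to reject H0.

H = 3.1704, df = 3, p = 0.366099, fail to reject H0.


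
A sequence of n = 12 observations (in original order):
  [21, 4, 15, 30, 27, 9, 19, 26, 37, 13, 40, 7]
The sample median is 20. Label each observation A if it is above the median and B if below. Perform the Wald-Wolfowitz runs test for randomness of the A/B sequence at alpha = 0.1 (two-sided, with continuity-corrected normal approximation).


Step 1: Compute median = 20; label A = above, B = below.
Labels in order: ABBAABBAABAB  (n_A = 6, n_B = 6)
Step 2: Count runs R = 8.
Step 3: Under H0 (random ordering), E[R] = 2*n_A*n_B/(n_A+n_B) + 1 = 2*6*6/12 + 1 = 7.0000.
        Var[R] = 2*n_A*n_B*(2*n_A*n_B - n_A - n_B) / ((n_A+n_B)^2 * (n_A+n_B-1)) = 4320/1584 = 2.7273.
        SD[R] = 1.6514.
Step 4: Continuity-corrected z = (R - 0.5 - E[R]) / SD[R] = (8 - 0.5 - 7.0000) / 1.6514 = 0.3028.
Step 5: Two-sided p-value via normal approximation = 2*(1 - Phi(|z|)) = 0.762069.
Step 6: alpha = 0.1. fail to reject H0.

R = 8, z = 0.3028, p = 0.762069, fail to reject H0.


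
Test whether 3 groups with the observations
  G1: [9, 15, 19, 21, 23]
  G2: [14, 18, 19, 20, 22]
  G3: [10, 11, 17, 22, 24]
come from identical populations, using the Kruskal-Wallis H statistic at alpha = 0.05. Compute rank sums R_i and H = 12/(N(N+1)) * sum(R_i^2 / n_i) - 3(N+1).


Step 1: Combine all N = 15 observations and assign midranks.
sorted (value, group, rank): (9,G1,1), (10,G3,2), (11,G3,3), (14,G2,4), (15,G1,5), (17,G3,6), (18,G2,7), (19,G1,8.5), (19,G2,8.5), (20,G2,10), (21,G1,11), (22,G2,12.5), (22,G3,12.5), (23,G1,14), (24,G3,15)
Step 2: Sum ranks within each group.
R_1 = 39.5 (n_1 = 5)
R_2 = 42 (n_2 = 5)
R_3 = 38.5 (n_3 = 5)
Step 3: H = 12/(N(N+1)) * sum(R_i^2/n_i) - 3(N+1)
     = 12/(15*16) * (39.5^2/5 + 42^2/5 + 38.5^2/5) - 3*16
     = 0.050000 * 961.3 - 48
     = 0.065000.
Step 4: Ties present; correction factor C = 1 - 12/(15^3 - 15) = 0.996429. Corrected H = 0.065000 / 0.996429 = 0.065233.
Step 5: Under H0, H ~ chi^2(2); p-value = 0.967910.
Step 6: alpha = 0.05. fail to reject H0.

H = 0.0652, df = 2, p = 0.967910, fail to reject H0.


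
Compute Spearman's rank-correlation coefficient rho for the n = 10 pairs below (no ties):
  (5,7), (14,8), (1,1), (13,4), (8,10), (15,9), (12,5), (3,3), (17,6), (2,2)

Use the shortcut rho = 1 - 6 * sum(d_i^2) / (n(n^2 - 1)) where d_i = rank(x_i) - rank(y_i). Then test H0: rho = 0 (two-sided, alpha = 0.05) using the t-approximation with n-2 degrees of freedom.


Step 1: Rank x and y separately (midranks; no ties here).
rank(x): 5->4, 14->8, 1->1, 13->7, 8->5, 15->9, 12->6, 3->3, 17->10, 2->2
rank(y): 7->7, 8->8, 1->1, 4->4, 10->10, 9->9, 5->5, 3->3, 6->6, 2->2
Step 2: d_i = R_x(i) - R_y(i); compute d_i^2.
  (4-7)^2=9, (8-8)^2=0, (1-1)^2=0, (7-4)^2=9, (5-10)^2=25, (9-9)^2=0, (6-5)^2=1, (3-3)^2=0, (10-6)^2=16, (2-2)^2=0
sum(d^2) = 60.
Step 3: rho = 1 - 6*60 / (10*(10^2 - 1)) = 1 - 360/990 = 0.636364.
Step 4: Under H0, t = rho * sqrt((n-2)/(1-rho^2)) = 2.3333 ~ t(8).
Step 5: Two-sided p-value from the t-distribution with 8 df = 0.047912.
Step 6: alpha = 0.05. reject H0.

rho = 0.6364, p = 0.047912, reject H0 at alpha = 0.05.


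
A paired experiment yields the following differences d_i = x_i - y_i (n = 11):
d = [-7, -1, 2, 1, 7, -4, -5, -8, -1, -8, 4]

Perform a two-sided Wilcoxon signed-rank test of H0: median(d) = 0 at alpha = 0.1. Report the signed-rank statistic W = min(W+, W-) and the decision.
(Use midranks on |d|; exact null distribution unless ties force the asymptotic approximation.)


Step 1: Drop any zero differences (none here) and take |d_i|.
|d| = [7, 1, 2, 1, 7, 4, 5, 8, 1, 8, 4]
Step 2: Midrank |d_i| (ties get averaged ranks).
ranks: |7|->8.5, |1|->2, |2|->4, |1|->2, |7|->8.5, |4|->5.5, |5|->7, |8|->10.5, |1|->2, |8|->10.5, |4|->5.5
Step 3: Attach original signs; sum ranks with positive sign and with negative sign.
W+ = 4 + 2 + 8.5 + 5.5 = 20
W- = 8.5 + 2 + 5.5 + 7 + 10.5 + 2 + 10.5 = 46
(Check: W+ + W- = 66 should equal n(n+1)/2 = 66.)
Step 4: Test statistic W = min(W+, W-) = 20.
Step 5: Ties in |d|, so use the tie-corrected normal approximation.
        E[W] = n(n+1)/4 = 11*12/4 = 33.
        Tie groups: |d|=1 (t=3), |d|=4 (t=2), |d|=7 (t=2), |d|=8 (t=2); sum(t^3 - t) = 42.
        Var[W] = n(n+1)(2n+1)/24 - sum(t^3-t)/48 = 3036/24 - 42/48 = 125.625.
        z = (W - E[W]) / sqrt(Var[W]) = (20 - 33) / 11.2083 = -1.1599.
        Two-sided p = 2*Phi(z) = 0.246106.
Step 6: alpha = 0.1. fail to reject H0.

W+ = 20, W- = 46, W = min = 20, p = 0.246106, fail to reject H0.


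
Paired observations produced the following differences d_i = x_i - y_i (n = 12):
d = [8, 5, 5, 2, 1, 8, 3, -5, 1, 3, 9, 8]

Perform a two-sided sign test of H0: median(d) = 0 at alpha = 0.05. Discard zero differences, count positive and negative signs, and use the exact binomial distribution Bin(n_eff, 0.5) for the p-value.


Step 1: Discard zero differences. Original n = 12; n_eff = number of nonzero differences = 12.
Nonzero differences (with sign): +8, +5, +5, +2, +1, +8, +3, -5, +1, +3, +9, +8
Step 2: Count signs: positive = 11, negative = 1.
Step 3: Under H0: P(positive) = 0.5, so the number of positives S ~ Bin(12, 0.5).
Step 4: Two-sided exact p-value = sum of Bin(12,0.5) probabilities at or below the observed probability = 0.006348.
Step 5: alpha = 0.05. reject H0.

n_eff = 12, pos = 11, neg = 1, p = 0.006348, reject H0.


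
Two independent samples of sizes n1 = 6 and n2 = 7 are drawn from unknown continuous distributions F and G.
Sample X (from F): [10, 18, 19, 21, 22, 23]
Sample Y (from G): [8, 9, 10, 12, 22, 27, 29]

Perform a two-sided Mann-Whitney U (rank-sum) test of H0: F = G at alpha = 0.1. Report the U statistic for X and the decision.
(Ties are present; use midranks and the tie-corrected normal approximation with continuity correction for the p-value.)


Step 1: Combine and sort all 13 observations; assign midranks.
sorted (value, group): (8,Y), (9,Y), (10,X), (10,Y), (12,Y), (18,X), (19,X), (21,X), (22,X), (22,Y), (23,X), (27,Y), (29,Y)
ranks: 8->1, 9->2, 10->3.5, 10->3.5, 12->5, 18->6, 19->7, 21->8, 22->9.5, 22->9.5, 23->11, 27->12, 29->13
Step 2: Rank sum for X: R1 = 3.5 + 6 + 7 + 8 + 9.5 + 11 = 45.
Step 3: U_X = R1 - n1(n1+1)/2 = 45 - 6*7/2 = 45 - 21 = 24.
       U_Y = n1*n2 - U_X = 42 - 24 = 18.
Step 4: Ties are present, so use the tie-corrected normal approximation (with continuity correction) for the p-value.
Step 5: p-value = 0.720247; compare to alpha = 0.1. fail to reject H0.

U_X = 24, p = 0.720247, fail to reject H0 at alpha = 0.1.


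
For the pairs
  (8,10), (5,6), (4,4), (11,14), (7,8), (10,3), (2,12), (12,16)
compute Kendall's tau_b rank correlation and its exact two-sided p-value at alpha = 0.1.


Step 1: Enumerate the 28 unordered pairs (i,j) with i<j and classify each by sign(x_j-x_i) * sign(y_j-y_i).
  (1,2):dx=-3,dy=-4->C; (1,3):dx=-4,dy=-6->C; (1,4):dx=+3,dy=+4->C; (1,5):dx=-1,dy=-2->C
  (1,6):dx=+2,dy=-7->D; (1,7):dx=-6,dy=+2->D; (1,8):dx=+4,dy=+6->C; (2,3):dx=-1,dy=-2->C
  (2,4):dx=+6,dy=+8->C; (2,5):dx=+2,dy=+2->C; (2,6):dx=+5,dy=-3->D; (2,7):dx=-3,dy=+6->D
  (2,8):dx=+7,dy=+10->C; (3,4):dx=+7,dy=+10->C; (3,5):dx=+3,dy=+4->C; (3,6):dx=+6,dy=-1->D
  (3,7):dx=-2,dy=+8->D; (3,8):dx=+8,dy=+12->C; (4,5):dx=-4,dy=-6->C; (4,6):dx=-1,dy=-11->C
  (4,7):dx=-9,dy=-2->C; (4,8):dx=+1,dy=+2->C; (5,6):dx=+3,dy=-5->D; (5,7):dx=-5,dy=+4->D
  (5,8):dx=+5,dy=+8->C; (6,7):dx=-8,dy=+9->D; (6,8):dx=+2,dy=+13->C; (7,8):dx=+10,dy=+4->C
Step 2: C = 19, D = 9, total pairs = 28.
Step 3: tau = (C - D)/(n(n-1)/2) = (19 - 9)/28 = 0.357143.
Step 4: Exact two-sided p-value (enumerate n! = 40320 permutations of y under H0): p = 0.275099.
Step 5: alpha = 0.1. fail to reject H0.

tau_b = 0.3571 (C=19, D=9), p = 0.275099, fail to reject H0.


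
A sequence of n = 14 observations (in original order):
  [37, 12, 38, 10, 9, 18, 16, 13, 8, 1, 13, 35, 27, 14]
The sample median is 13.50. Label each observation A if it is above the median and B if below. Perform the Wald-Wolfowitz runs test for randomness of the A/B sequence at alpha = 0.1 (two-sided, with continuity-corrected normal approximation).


Step 1: Compute median = 13.50; label A = above, B = below.
Labels in order: ABABBAABBBBAAA  (n_A = 7, n_B = 7)
Step 2: Count runs R = 7.
Step 3: Under H0 (random ordering), E[R] = 2*n_A*n_B/(n_A+n_B) + 1 = 2*7*7/14 + 1 = 8.0000.
        Var[R] = 2*n_A*n_B*(2*n_A*n_B - n_A - n_B) / ((n_A+n_B)^2 * (n_A+n_B-1)) = 8232/2548 = 3.2308.
        SD[R] = 1.7974.
Step 4: Continuity-corrected z = (R + 0.5 - E[R]) / SD[R] = (7 + 0.5 - 8.0000) / 1.7974 = -0.2782.
Step 5: Two-sided p-value via normal approximation = 2*(1 - Phi(|z|)) = 0.780879.
Step 6: alpha = 0.1. fail to reject H0.

R = 7, z = -0.2782, p = 0.780879, fail to reject H0.


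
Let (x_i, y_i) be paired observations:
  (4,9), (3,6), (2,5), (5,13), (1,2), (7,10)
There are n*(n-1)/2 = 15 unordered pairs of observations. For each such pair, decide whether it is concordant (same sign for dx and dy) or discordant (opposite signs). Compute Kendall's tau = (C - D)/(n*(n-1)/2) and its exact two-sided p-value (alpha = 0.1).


Step 1: Enumerate the 15 unordered pairs (i,j) with i<j and classify each by sign(x_j-x_i) * sign(y_j-y_i).
  (1,2):dx=-1,dy=-3->C; (1,3):dx=-2,dy=-4->C; (1,4):dx=+1,dy=+4->C; (1,5):dx=-3,dy=-7->C
  (1,6):dx=+3,dy=+1->C; (2,3):dx=-1,dy=-1->C; (2,4):dx=+2,dy=+7->C; (2,5):dx=-2,dy=-4->C
  (2,6):dx=+4,dy=+4->C; (3,4):dx=+3,dy=+8->C; (3,5):dx=-1,dy=-3->C; (3,6):dx=+5,dy=+5->C
  (4,5):dx=-4,dy=-11->C; (4,6):dx=+2,dy=-3->D; (5,6):dx=+6,dy=+8->C
Step 2: C = 14, D = 1, total pairs = 15.
Step 3: tau = (C - D)/(n(n-1)/2) = (14 - 1)/15 = 0.866667.
Step 4: Exact two-sided p-value (enumerate n! = 720 permutations of y under H0): p = 0.016667.
Step 5: alpha = 0.1. reject H0.

tau_b = 0.8667 (C=14, D=1), p = 0.016667, reject H0.


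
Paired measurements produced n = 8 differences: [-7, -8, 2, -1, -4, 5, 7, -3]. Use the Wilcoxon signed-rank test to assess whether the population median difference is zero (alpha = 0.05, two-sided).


Step 1: Drop any zero differences (none here) and take |d_i|.
|d| = [7, 8, 2, 1, 4, 5, 7, 3]
Step 2: Midrank |d_i| (ties get averaged ranks).
ranks: |7|->6.5, |8|->8, |2|->2, |1|->1, |4|->4, |5|->5, |7|->6.5, |3|->3
Step 3: Attach original signs; sum ranks with positive sign and with negative sign.
W+ = 2 + 5 + 6.5 = 13.5
W- = 6.5 + 8 + 1 + 4 + 3 = 22.5
(Check: W+ + W- = 36 should equal n(n+1)/2 = 36.)
Step 4: Test statistic W = min(W+, W-) = 13.5.
Step 5: Ties in |d|, so use the tie-corrected normal approximation.
        E[W] = n(n+1)/4 = 8*9/4 = 18.
        Tie groups: |d|=7 (t=2); sum(t^3 - t) = 6.
        Var[W] = n(n+1)(2n+1)/24 - sum(t^3-t)/48 = 1224/24 - 6/48 = 50.875.
        z = (W - E[W]) / sqrt(Var[W]) = (13.5 - 18) / 7.1327 = -0.6309.
        Two-sided p = 2*Phi(z) = 0.528106.
Step 6: alpha = 0.05. fail to reject H0.

W+ = 13.5, W- = 22.5, W = min = 13.5, p = 0.528106, fail to reject H0.


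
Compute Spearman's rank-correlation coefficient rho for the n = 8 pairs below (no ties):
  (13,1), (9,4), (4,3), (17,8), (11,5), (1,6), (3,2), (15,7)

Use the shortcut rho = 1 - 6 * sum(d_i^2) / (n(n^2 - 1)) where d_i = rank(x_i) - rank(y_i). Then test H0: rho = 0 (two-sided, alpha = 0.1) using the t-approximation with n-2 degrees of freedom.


Step 1: Rank x and y separately (midranks; no ties here).
rank(x): 13->6, 9->4, 4->3, 17->8, 11->5, 1->1, 3->2, 15->7
rank(y): 1->1, 4->4, 3->3, 8->8, 5->5, 6->6, 2->2, 7->7
Step 2: d_i = R_x(i) - R_y(i); compute d_i^2.
  (6-1)^2=25, (4-4)^2=0, (3-3)^2=0, (8-8)^2=0, (5-5)^2=0, (1-6)^2=25, (2-2)^2=0, (7-7)^2=0
sum(d^2) = 50.
Step 3: rho = 1 - 6*50 / (8*(8^2 - 1)) = 1 - 300/504 = 0.404762.
Step 4: Under H0, t = rho * sqrt((n-2)/(1-rho^2)) = 1.0842 ~ t(6).
Step 5: Two-sided p-value from the t-distribution with 6 df = 0.319889.
Step 6: alpha = 0.1. fail to reject H0.

rho = 0.4048, p = 0.319889, fail to reject H0 at alpha = 0.1.


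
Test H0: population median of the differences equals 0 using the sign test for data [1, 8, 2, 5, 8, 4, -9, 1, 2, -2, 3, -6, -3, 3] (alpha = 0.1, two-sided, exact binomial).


Step 1: Discard zero differences. Original n = 14; n_eff = number of nonzero differences = 14.
Nonzero differences (with sign): +1, +8, +2, +5, +8, +4, -9, +1, +2, -2, +3, -6, -3, +3
Step 2: Count signs: positive = 10, negative = 4.
Step 3: Under H0: P(positive) = 0.5, so the number of positives S ~ Bin(14, 0.5).
Step 4: Two-sided exact p-value = sum of Bin(14,0.5) probabilities at or below the observed probability = 0.179565.
Step 5: alpha = 0.1. fail to reject H0.

n_eff = 14, pos = 10, neg = 4, p = 0.179565, fail to reject H0.


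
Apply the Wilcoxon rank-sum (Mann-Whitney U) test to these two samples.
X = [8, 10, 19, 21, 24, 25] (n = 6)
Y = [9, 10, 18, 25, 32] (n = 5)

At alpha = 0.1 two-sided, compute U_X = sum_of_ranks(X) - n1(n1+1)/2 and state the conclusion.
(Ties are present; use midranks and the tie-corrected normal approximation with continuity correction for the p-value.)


Step 1: Combine and sort all 11 observations; assign midranks.
sorted (value, group): (8,X), (9,Y), (10,X), (10,Y), (18,Y), (19,X), (21,X), (24,X), (25,X), (25,Y), (32,Y)
ranks: 8->1, 9->2, 10->3.5, 10->3.5, 18->5, 19->6, 21->7, 24->8, 25->9.5, 25->9.5, 32->11
Step 2: Rank sum for X: R1 = 1 + 3.5 + 6 + 7 + 8 + 9.5 = 35.
Step 3: U_X = R1 - n1(n1+1)/2 = 35 - 6*7/2 = 35 - 21 = 14.
       U_Y = n1*n2 - U_X = 30 - 14 = 16.
Step 4: Ties are present, so use the tie-corrected normal approximation (with continuity correction) for the p-value.
Step 5: p-value = 0.926933; compare to alpha = 0.1. fail to reject H0.

U_X = 14, p = 0.926933, fail to reject H0 at alpha = 0.1.


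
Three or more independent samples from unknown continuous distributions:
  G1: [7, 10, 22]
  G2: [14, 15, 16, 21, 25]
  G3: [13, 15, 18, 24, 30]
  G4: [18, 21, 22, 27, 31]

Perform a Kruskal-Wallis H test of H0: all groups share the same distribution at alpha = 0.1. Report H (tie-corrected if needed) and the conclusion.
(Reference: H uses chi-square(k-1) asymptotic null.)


Step 1: Combine all N = 18 observations and assign midranks.
sorted (value, group, rank): (7,G1,1), (10,G1,2), (13,G3,3), (14,G2,4), (15,G2,5.5), (15,G3,5.5), (16,G2,7), (18,G3,8.5), (18,G4,8.5), (21,G2,10.5), (21,G4,10.5), (22,G1,12.5), (22,G4,12.5), (24,G3,14), (25,G2,15), (27,G4,16), (30,G3,17), (31,G4,18)
Step 2: Sum ranks within each group.
R_1 = 15.5 (n_1 = 3)
R_2 = 42 (n_2 = 5)
R_3 = 48 (n_3 = 5)
R_4 = 65.5 (n_4 = 5)
Step 3: H = 12/(N(N+1)) * sum(R_i^2/n_i) - 3(N+1)
     = 12/(18*19) * (15.5^2/3 + 42^2/5 + 48^2/5 + 65.5^2/5) - 3*19
     = 0.035088 * 1751.73 - 57
     = 4.464327.
Step 4: Ties present; correction factor C = 1 - 24/(18^3 - 18) = 0.995872. Corrected H = 4.464327 / 0.995872 = 4.482832.
Step 5: Under H0, H ~ chi^2(3); p-value = 0.213827.
Step 6: alpha = 0.1. fail to reject H0.

H = 4.4828, df = 3, p = 0.213827, fail to reject H0.


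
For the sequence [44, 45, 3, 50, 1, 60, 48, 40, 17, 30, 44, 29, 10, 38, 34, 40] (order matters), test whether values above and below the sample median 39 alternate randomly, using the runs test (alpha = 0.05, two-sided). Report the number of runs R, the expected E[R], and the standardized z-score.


Step 1: Compute median = 39; label A = above, B = below.
Labels in order: AABABAAABBABBBBA  (n_A = 8, n_B = 8)
Step 2: Count runs R = 9.
Step 3: Under H0 (random ordering), E[R] = 2*n_A*n_B/(n_A+n_B) + 1 = 2*8*8/16 + 1 = 9.0000.
        Var[R] = 2*n_A*n_B*(2*n_A*n_B - n_A - n_B) / ((n_A+n_B)^2 * (n_A+n_B-1)) = 14336/3840 = 3.7333.
        SD[R] = 1.9322.
Step 4: R = E[R], so z = 0 with no continuity correction.
Step 5: Two-sided p-value via normal approximation = 2*(1 - Phi(|z|)) = 1.000000.
Step 6: alpha = 0.05. fail to reject H0.

R = 9, z = 0.0000, p = 1.000000, fail to reject H0.


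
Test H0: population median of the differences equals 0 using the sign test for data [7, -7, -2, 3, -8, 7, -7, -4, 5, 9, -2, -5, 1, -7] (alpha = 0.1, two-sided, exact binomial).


Step 1: Discard zero differences. Original n = 14; n_eff = number of nonzero differences = 14.
Nonzero differences (with sign): +7, -7, -2, +3, -8, +7, -7, -4, +5, +9, -2, -5, +1, -7
Step 2: Count signs: positive = 6, negative = 8.
Step 3: Under H0: P(positive) = 0.5, so the number of positives S ~ Bin(14, 0.5).
Step 4: Two-sided exact p-value = sum of Bin(14,0.5) probabilities at or below the observed probability = 0.790527.
Step 5: alpha = 0.1. fail to reject H0.

n_eff = 14, pos = 6, neg = 8, p = 0.790527, fail to reject H0.


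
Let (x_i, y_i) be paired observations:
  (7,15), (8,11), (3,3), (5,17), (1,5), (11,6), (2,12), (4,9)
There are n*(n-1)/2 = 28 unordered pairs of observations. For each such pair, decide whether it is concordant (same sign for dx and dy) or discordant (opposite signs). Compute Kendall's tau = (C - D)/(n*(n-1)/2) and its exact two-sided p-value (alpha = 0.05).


Step 1: Enumerate the 28 unordered pairs (i,j) with i<j and classify each by sign(x_j-x_i) * sign(y_j-y_i).
  (1,2):dx=+1,dy=-4->D; (1,3):dx=-4,dy=-12->C; (1,4):dx=-2,dy=+2->D; (1,5):dx=-6,dy=-10->C
  (1,6):dx=+4,dy=-9->D; (1,7):dx=-5,dy=-3->C; (1,8):dx=-3,dy=-6->C; (2,3):dx=-5,dy=-8->C
  (2,4):dx=-3,dy=+6->D; (2,5):dx=-7,dy=-6->C; (2,6):dx=+3,dy=-5->D; (2,7):dx=-6,dy=+1->D
  (2,8):dx=-4,dy=-2->C; (3,4):dx=+2,dy=+14->C; (3,5):dx=-2,dy=+2->D; (3,6):dx=+8,dy=+3->C
  (3,7):dx=-1,dy=+9->D; (3,8):dx=+1,dy=+6->C; (4,5):dx=-4,dy=-12->C; (4,6):dx=+6,dy=-11->D
  (4,7):dx=-3,dy=-5->C; (4,8):dx=-1,dy=-8->C; (5,6):dx=+10,dy=+1->C; (5,7):dx=+1,dy=+7->C
  (5,8):dx=+3,dy=+4->C; (6,7):dx=-9,dy=+6->D; (6,8):dx=-7,dy=+3->D; (7,8):dx=+2,dy=-3->D
Step 2: C = 16, D = 12, total pairs = 28.
Step 3: tau = (C - D)/(n(n-1)/2) = (16 - 12)/28 = 0.142857.
Step 4: Exact two-sided p-value (enumerate n! = 40320 permutations of y under H0): p = 0.719544.
Step 5: alpha = 0.05. fail to reject H0.

tau_b = 0.1429 (C=16, D=12), p = 0.719544, fail to reject H0.


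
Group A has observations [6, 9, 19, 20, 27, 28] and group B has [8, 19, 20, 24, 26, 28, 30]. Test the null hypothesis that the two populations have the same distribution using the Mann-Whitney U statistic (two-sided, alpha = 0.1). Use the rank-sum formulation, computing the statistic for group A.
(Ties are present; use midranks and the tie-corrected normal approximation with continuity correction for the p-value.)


Step 1: Combine and sort all 13 observations; assign midranks.
sorted (value, group): (6,X), (8,Y), (9,X), (19,X), (19,Y), (20,X), (20,Y), (24,Y), (26,Y), (27,X), (28,X), (28,Y), (30,Y)
ranks: 6->1, 8->2, 9->3, 19->4.5, 19->4.5, 20->6.5, 20->6.5, 24->8, 26->9, 27->10, 28->11.5, 28->11.5, 30->13
Step 2: Rank sum for X: R1 = 1 + 3 + 4.5 + 6.5 + 10 + 11.5 = 36.5.
Step 3: U_X = R1 - n1(n1+1)/2 = 36.5 - 6*7/2 = 36.5 - 21 = 15.5.
       U_Y = n1*n2 - U_X = 42 - 15.5 = 26.5.
Step 4: Ties are present, so use the tie-corrected normal approximation (with continuity correction) for the p-value.
Step 5: p-value = 0.473221; compare to alpha = 0.1. fail to reject H0.

U_X = 15.5, p = 0.473221, fail to reject H0 at alpha = 0.1.


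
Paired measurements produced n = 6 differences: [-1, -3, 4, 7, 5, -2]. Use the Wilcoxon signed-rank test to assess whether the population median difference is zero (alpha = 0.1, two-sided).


Step 1: Drop any zero differences (none here) and take |d_i|.
|d| = [1, 3, 4, 7, 5, 2]
Step 2: Midrank |d_i| (ties get averaged ranks).
ranks: |1|->1, |3|->3, |4|->4, |7|->6, |5|->5, |2|->2
Step 3: Attach original signs; sum ranks with positive sign and with negative sign.
W+ = 4 + 6 + 5 = 15
W- = 1 + 3 + 2 = 6
(Check: W+ + W- = 21 should equal n(n+1)/2 = 21.)
Step 4: Test statistic W = min(W+, W-) = 6.
Step 5: No ties, so the exact null distribution over the 2^6 = 64 sign assignments gives the two-sided p-value = 0.437500.
Step 6: alpha = 0.1. fail to reject H0.

W+ = 15, W- = 6, W = min = 6, p = 0.437500, fail to reject H0.


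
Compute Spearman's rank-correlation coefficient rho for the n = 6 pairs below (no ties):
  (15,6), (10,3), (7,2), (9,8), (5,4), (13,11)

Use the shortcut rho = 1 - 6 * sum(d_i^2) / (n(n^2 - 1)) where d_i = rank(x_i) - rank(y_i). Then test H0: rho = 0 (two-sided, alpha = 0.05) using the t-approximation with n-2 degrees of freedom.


Step 1: Rank x and y separately (midranks; no ties here).
rank(x): 15->6, 10->4, 7->2, 9->3, 5->1, 13->5
rank(y): 6->4, 3->2, 2->1, 8->5, 4->3, 11->6
Step 2: d_i = R_x(i) - R_y(i); compute d_i^2.
  (6-4)^2=4, (4-2)^2=4, (2-1)^2=1, (3-5)^2=4, (1-3)^2=4, (5-6)^2=1
sum(d^2) = 18.
Step 3: rho = 1 - 6*18 / (6*(6^2 - 1)) = 1 - 108/210 = 0.485714.
Step 4: Under H0, t = rho * sqrt((n-2)/(1-rho^2)) = 1.1113 ~ t(4).
Step 5: Two-sided p-value from the t-distribution with 4 df = 0.328723.
Step 6: alpha = 0.05. fail to reject H0.

rho = 0.4857, p = 0.328723, fail to reject H0 at alpha = 0.05.


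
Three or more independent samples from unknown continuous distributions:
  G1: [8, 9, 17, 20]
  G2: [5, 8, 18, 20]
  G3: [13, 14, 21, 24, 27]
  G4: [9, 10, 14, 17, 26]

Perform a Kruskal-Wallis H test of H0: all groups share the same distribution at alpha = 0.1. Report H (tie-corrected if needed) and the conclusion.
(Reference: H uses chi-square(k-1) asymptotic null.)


Step 1: Combine all N = 18 observations and assign midranks.
sorted (value, group, rank): (5,G2,1), (8,G1,2.5), (8,G2,2.5), (9,G1,4.5), (9,G4,4.5), (10,G4,6), (13,G3,7), (14,G3,8.5), (14,G4,8.5), (17,G1,10.5), (17,G4,10.5), (18,G2,12), (20,G1,13.5), (20,G2,13.5), (21,G3,15), (24,G3,16), (26,G4,17), (27,G3,18)
Step 2: Sum ranks within each group.
R_1 = 31 (n_1 = 4)
R_2 = 29 (n_2 = 4)
R_3 = 64.5 (n_3 = 5)
R_4 = 46.5 (n_4 = 5)
Step 3: H = 12/(N(N+1)) * sum(R_i^2/n_i) - 3(N+1)
     = 12/(18*19) * (31^2/4 + 29^2/4 + 64.5^2/5 + 46.5^2/5) - 3*19
     = 0.035088 * 1715 - 57
     = 3.175439.
Step 4: Ties present; correction factor C = 1 - 30/(18^3 - 18) = 0.994840. Corrected H = 3.175439 / 0.994840 = 3.191909.
Step 5: Under H0, H ~ chi^2(3); p-value = 0.362972.
Step 6: alpha = 0.1. fail to reject H0.

H = 3.1919, df = 3, p = 0.362972, fail to reject H0.


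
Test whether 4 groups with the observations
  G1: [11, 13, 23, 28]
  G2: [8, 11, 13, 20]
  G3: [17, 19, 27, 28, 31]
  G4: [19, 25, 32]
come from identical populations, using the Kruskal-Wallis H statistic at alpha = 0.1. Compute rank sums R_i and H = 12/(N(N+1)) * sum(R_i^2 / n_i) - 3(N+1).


Step 1: Combine all N = 16 observations and assign midranks.
sorted (value, group, rank): (8,G2,1), (11,G1,2.5), (11,G2,2.5), (13,G1,4.5), (13,G2,4.5), (17,G3,6), (19,G3,7.5), (19,G4,7.5), (20,G2,9), (23,G1,10), (25,G4,11), (27,G3,12), (28,G1,13.5), (28,G3,13.5), (31,G3,15), (32,G4,16)
Step 2: Sum ranks within each group.
R_1 = 30.5 (n_1 = 4)
R_2 = 17 (n_2 = 4)
R_3 = 54 (n_3 = 5)
R_4 = 34.5 (n_4 = 3)
Step 3: H = 12/(N(N+1)) * sum(R_i^2/n_i) - 3(N+1)
     = 12/(16*17) * (30.5^2/4 + 17^2/4 + 54^2/5 + 34.5^2/3) - 3*17
     = 0.044118 * 1284.76 - 51
     = 5.680699.
Step 4: Ties present; correction factor C = 1 - 24/(16^3 - 16) = 0.994118. Corrected H = 5.680699 / 0.994118 = 5.714312.
Step 5: Under H0, H ~ chi^2(3); p-value = 0.126368.
Step 6: alpha = 0.1. fail to reject H0.

H = 5.7143, df = 3, p = 0.126368, fail to reject H0.


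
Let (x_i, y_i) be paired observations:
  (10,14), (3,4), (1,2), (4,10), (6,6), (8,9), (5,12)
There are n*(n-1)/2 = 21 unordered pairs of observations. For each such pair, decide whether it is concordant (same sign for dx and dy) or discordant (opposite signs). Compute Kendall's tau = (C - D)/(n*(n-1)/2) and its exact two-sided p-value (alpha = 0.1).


Step 1: Enumerate the 21 unordered pairs (i,j) with i<j and classify each by sign(x_j-x_i) * sign(y_j-y_i).
  (1,2):dx=-7,dy=-10->C; (1,3):dx=-9,dy=-12->C; (1,4):dx=-6,dy=-4->C; (1,5):dx=-4,dy=-8->C
  (1,6):dx=-2,dy=-5->C; (1,7):dx=-5,dy=-2->C; (2,3):dx=-2,dy=-2->C; (2,4):dx=+1,dy=+6->C
  (2,5):dx=+3,dy=+2->C; (2,6):dx=+5,dy=+5->C; (2,7):dx=+2,dy=+8->C; (3,4):dx=+3,dy=+8->C
  (3,5):dx=+5,dy=+4->C; (3,6):dx=+7,dy=+7->C; (3,7):dx=+4,dy=+10->C; (4,5):dx=+2,dy=-4->D
  (4,6):dx=+4,dy=-1->D; (4,7):dx=+1,dy=+2->C; (5,6):dx=+2,dy=+3->C; (5,7):dx=-1,dy=+6->D
  (6,7):dx=-3,dy=+3->D
Step 2: C = 17, D = 4, total pairs = 21.
Step 3: tau = (C - D)/(n(n-1)/2) = (17 - 4)/21 = 0.619048.
Step 4: Exact two-sided p-value (enumerate n! = 5040 permutations of y under H0): p = 0.069048.
Step 5: alpha = 0.1. reject H0.

tau_b = 0.6190 (C=17, D=4), p = 0.069048, reject H0.


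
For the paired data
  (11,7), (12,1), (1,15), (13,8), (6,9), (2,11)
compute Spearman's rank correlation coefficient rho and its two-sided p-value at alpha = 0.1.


Step 1: Rank x and y separately (midranks; no ties here).
rank(x): 11->4, 12->5, 1->1, 13->6, 6->3, 2->2
rank(y): 7->2, 1->1, 15->6, 8->3, 9->4, 11->5
Step 2: d_i = R_x(i) - R_y(i); compute d_i^2.
  (4-2)^2=4, (5-1)^2=16, (1-6)^2=25, (6-3)^2=9, (3-4)^2=1, (2-5)^2=9
sum(d^2) = 64.
Step 3: rho = 1 - 6*64 / (6*(6^2 - 1)) = 1 - 384/210 = -0.828571.
Step 4: Under H0, t = rho * sqrt((n-2)/(1-rho^2)) = -2.9598 ~ t(4).
Step 5: Two-sided p-value from the t-distribution with 4 df = 0.041563.
Step 6: alpha = 0.1. reject H0.

rho = -0.8286, p = 0.041563, reject H0 at alpha = 0.1.


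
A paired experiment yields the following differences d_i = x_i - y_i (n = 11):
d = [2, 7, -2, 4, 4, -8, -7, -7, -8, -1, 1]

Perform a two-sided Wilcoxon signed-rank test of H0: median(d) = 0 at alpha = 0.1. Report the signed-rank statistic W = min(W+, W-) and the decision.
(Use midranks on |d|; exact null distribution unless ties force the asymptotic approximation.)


Step 1: Drop any zero differences (none here) and take |d_i|.
|d| = [2, 7, 2, 4, 4, 8, 7, 7, 8, 1, 1]
Step 2: Midrank |d_i| (ties get averaged ranks).
ranks: |2|->3.5, |7|->8, |2|->3.5, |4|->5.5, |4|->5.5, |8|->10.5, |7|->8, |7|->8, |8|->10.5, |1|->1.5, |1|->1.5
Step 3: Attach original signs; sum ranks with positive sign and with negative sign.
W+ = 3.5 + 8 + 5.5 + 5.5 + 1.5 = 24
W- = 3.5 + 10.5 + 8 + 8 + 10.5 + 1.5 = 42
(Check: W+ + W- = 66 should equal n(n+1)/2 = 66.)
Step 4: Test statistic W = min(W+, W-) = 24.
Step 5: Ties in |d|, so use the tie-corrected normal approximation.
        E[W] = n(n+1)/4 = 11*12/4 = 33.
        Tie groups: |d|=1 (t=2), |d|=2 (t=2), |d|=4 (t=2), |d|=7 (t=3), |d|=8 (t=2); sum(t^3 - t) = 48.
        Var[W] = n(n+1)(2n+1)/24 - sum(t^3-t)/48 = 3036/24 - 48/48 = 125.5.
        z = (W - E[W]) / sqrt(Var[W]) = (24 - 33) / 11.2027 = -0.8034.
        Two-sided p = 2*Phi(z) = 0.421756.
Step 6: alpha = 0.1. fail to reject H0.

W+ = 24, W- = 42, W = min = 24, p = 0.421756, fail to reject H0.


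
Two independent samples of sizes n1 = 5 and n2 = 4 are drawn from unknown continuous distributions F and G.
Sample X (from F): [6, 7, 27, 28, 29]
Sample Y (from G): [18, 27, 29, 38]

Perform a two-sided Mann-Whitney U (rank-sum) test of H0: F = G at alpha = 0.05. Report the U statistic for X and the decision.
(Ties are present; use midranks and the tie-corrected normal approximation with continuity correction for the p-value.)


Step 1: Combine and sort all 9 observations; assign midranks.
sorted (value, group): (6,X), (7,X), (18,Y), (27,X), (27,Y), (28,X), (29,X), (29,Y), (38,Y)
ranks: 6->1, 7->2, 18->3, 27->4.5, 27->4.5, 28->6, 29->7.5, 29->7.5, 38->9
Step 2: Rank sum for X: R1 = 1 + 2 + 4.5 + 6 + 7.5 = 21.
Step 3: U_X = R1 - n1(n1+1)/2 = 21 - 5*6/2 = 21 - 15 = 6.
       U_Y = n1*n2 - U_X = 20 - 6 = 14.
Step 4: Ties are present, so use the tie-corrected normal approximation (with continuity correction) for the p-value.
Step 5: p-value = 0.387282; compare to alpha = 0.05. fail to reject H0.

U_X = 6, p = 0.387282, fail to reject H0 at alpha = 0.05.


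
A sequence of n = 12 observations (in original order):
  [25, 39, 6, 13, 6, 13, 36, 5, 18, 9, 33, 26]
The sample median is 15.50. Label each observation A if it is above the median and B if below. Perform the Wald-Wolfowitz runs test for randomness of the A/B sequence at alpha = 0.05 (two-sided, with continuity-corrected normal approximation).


Step 1: Compute median = 15.50; label A = above, B = below.
Labels in order: AABBBBABABAA  (n_A = 6, n_B = 6)
Step 2: Count runs R = 7.
Step 3: Under H0 (random ordering), E[R] = 2*n_A*n_B/(n_A+n_B) + 1 = 2*6*6/12 + 1 = 7.0000.
        Var[R] = 2*n_A*n_B*(2*n_A*n_B - n_A - n_B) / ((n_A+n_B)^2 * (n_A+n_B-1)) = 4320/1584 = 2.7273.
        SD[R] = 1.6514.
Step 4: R = E[R], so z = 0 with no continuity correction.
Step 5: Two-sided p-value via normal approximation = 2*(1 - Phi(|z|)) = 1.000000.
Step 6: alpha = 0.05. fail to reject H0.

R = 7, z = 0.0000, p = 1.000000, fail to reject H0.


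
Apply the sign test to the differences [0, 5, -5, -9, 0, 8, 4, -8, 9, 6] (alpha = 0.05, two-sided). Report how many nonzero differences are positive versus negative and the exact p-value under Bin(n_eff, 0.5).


Step 1: Discard zero differences. Original n = 10; n_eff = number of nonzero differences = 8.
Nonzero differences (with sign): +5, -5, -9, +8, +4, -8, +9, +6
Step 2: Count signs: positive = 5, negative = 3.
Step 3: Under H0: P(positive) = 0.5, so the number of positives S ~ Bin(8, 0.5).
Step 4: Two-sided exact p-value = sum of Bin(8,0.5) probabilities at or below the observed probability = 0.726562.
Step 5: alpha = 0.05. fail to reject H0.

n_eff = 8, pos = 5, neg = 3, p = 0.726562, fail to reject H0.


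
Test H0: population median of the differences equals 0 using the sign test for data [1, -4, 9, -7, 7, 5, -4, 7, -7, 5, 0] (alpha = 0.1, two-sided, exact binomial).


Step 1: Discard zero differences. Original n = 11; n_eff = number of nonzero differences = 10.
Nonzero differences (with sign): +1, -4, +9, -7, +7, +5, -4, +7, -7, +5
Step 2: Count signs: positive = 6, negative = 4.
Step 3: Under H0: P(positive) = 0.5, so the number of positives S ~ Bin(10, 0.5).
Step 4: Two-sided exact p-value = sum of Bin(10,0.5) probabilities at or below the observed probability = 0.753906.
Step 5: alpha = 0.1. fail to reject H0.

n_eff = 10, pos = 6, neg = 4, p = 0.753906, fail to reject H0.


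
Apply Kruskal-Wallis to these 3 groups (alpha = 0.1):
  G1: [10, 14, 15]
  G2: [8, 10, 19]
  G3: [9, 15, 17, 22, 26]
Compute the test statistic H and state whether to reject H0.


Step 1: Combine all N = 11 observations and assign midranks.
sorted (value, group, rank): (8,G2,1), (9,G3,2), (10,G1,3.5), (10,G2,3.5), (14,G1,5), (15,G1,6.5), (15,G3,6.5), (17,G3,8), (19,G2,9), (22,G3,10), (26,G3,11)
Step 2: Sum ranks within each group.
R_1 = 15 (n_1 = 3)
R_2 = 13.5 (n_2 = 3)
R_3 = 37.5 (n_3 = 5)
Step 3: H = 12/(N(N+1)) * sum(R_i^2/n_i) - 3(N+1)
     = 12/(11*12) * (15^2/3 + 13.5^2/3 + 37.5^2/5) - 3*12
     = 0.090909 * 417 - 36
     = 1.909091.
Step 4: Ties present; correction factor C = 1 - 12/(11^3 - 11) = 0.990909. Corrected H = 1.909091 / 0.990909 = 1.926606.
Step 5: Under H0, H ~ chi^2(2); p-value = 0.381630.
Step 6: alpha = 0.1. fail to reject H0.

H = 1.9266, df = 2, p = 0.381630, fail to reject H0.


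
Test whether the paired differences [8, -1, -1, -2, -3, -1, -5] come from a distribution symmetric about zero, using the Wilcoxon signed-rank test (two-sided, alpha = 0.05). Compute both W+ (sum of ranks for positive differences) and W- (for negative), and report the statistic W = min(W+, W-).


Step 1: Drop any zero differences (none here) and take |d_i|.
|d| = [8, 1, 1, 2, 3, 1, 5]
Step 2: Midrank |d_i| (ties get averaged ranks).
ranks: |8|->7, |1|->2, |1|->2, |2|->4, |3|->5, |1|->2, |5|->6
Step 3: Attach original signs; sum ranks with positive sign and with negative sign.
W+ = 7 = 7
W- = 2 + 2 + 4 + 5 + 2 + 6 = 21
(Check: W+ + W- = 28 should equal n(n+1)/2 = 28.)
Step 4: Test statistic W = min(W+, W-) = 7.
Step 5: Ties in |d|, so use the tie-corrected normal approximation.
        E[W] = n(n+1)/4 = 7*8/4 = 14.
        Tie groups: |d|=1 (t=3); sum(t^3 - t) = 24.
        Var[W] = n(n+1)(2n+1)/24 - sum(t^3-t)/48 = 840/24 - 24/48 = 34.5.
        z = (W - E[W]) / sqrt(Var[W]) = (7 - 14) / 5.8737 = -1.1918.
        Two-sided p = 2*Phi(z) = 0.233356.
Step 6: alpha = 0.05. fail to reject H0.

W+ = 7, W- = 21, W = min = 7, p = 0.233356, fail to reject H0.


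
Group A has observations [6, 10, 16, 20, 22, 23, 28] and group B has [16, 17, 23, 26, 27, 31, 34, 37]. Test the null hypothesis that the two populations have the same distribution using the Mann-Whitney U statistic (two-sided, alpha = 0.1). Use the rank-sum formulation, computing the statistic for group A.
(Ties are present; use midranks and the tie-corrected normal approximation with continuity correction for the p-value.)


Step 1: Combine and sort all 15 observations; assign midranks.
sorted (value, group): (6,X), (10,X), (16,X), (16,Y), (17,Y), (20,X), (22,X), (23,X), (23,Y), (26,Y), (27,Y), (28,X), (31,Y), (34,Y), (37,Y)
ranks: 6->1, 10->2, 16->3.5, 16->3.5, 17->5, 20->6, 22->7, 23->8.5, 23->8.5, 26->10, 27->11, 28->12, 31->13, 34->14, 37->15
Step 2: Rank sum for X: R1 = 1 + 2 + 3.5 + 6 + 7 + 8.5 + 12 = 40.
Step 3: U_X = R1 - n1(n1+1)/2 = 40 - 7*8/2 = 40 - 28 = 12.
       U_Y = n1*n2 - U_X = 56 - 12 = 44.
Step 4: Ties are present, so use the tie-corrected normal approximation (with continuity correction) for the p-value.
Step 5: p-value = 0.072337; compare to alpha = 0.1. reject H0.

U_X = 12, p = 0.072337, reject H0 at alpha = 0.1.


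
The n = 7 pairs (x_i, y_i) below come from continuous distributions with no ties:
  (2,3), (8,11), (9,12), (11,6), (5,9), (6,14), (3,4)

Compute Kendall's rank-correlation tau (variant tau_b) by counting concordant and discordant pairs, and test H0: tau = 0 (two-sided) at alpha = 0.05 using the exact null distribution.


Step 1: Enumerate the 21 unordered pairs (i,j) with i<j and classify each by sign(x_j-x_i) * sign(y_j-y_i).
  (1,2):dx=+6,dy=+8->C; (1,3):dx=+7,dy=+9->C; (1,4):dx=+9,dy=+3->C; (1,5):dx=+3,dy=+6->C
  (1,6):dx=+4,dy=+11->C; (1,7):dx=+1,dy=+1->C; (2,3):dx=+1,dy=+1->C; (2,4):dx=+3,dy=-5->D
  (2,5):dx=-3,dy=-2->C; (2,6):dx=-2,dy=+3->D; (2,7):dx=-5,dy=-7->C; (3,4):dx=+2,dy=-6->D
  (3,5):dx=-4,dy=-3->C; (3,6):dx=-3,dy=+2->D; (3,7):dx=-6,dy=-8->C; (4,5):dx=-6,dy=+3->D
  (4,6):dx=-5,dy=+8->D; (4,7):dx=-8,dy=-2->C; (5,6):dx=+1,dy=+5->C; (5,7):dx=-2,dy=-5->C
  (6,7):dx=-3,dy=-10->C
Step 2: C = 15, D = 6, total pairs = 21.
Step 3: tau = (C - D)/(n(n-1)/2) = (15 - 6)/21 = 0.428571.
Step 4: Exact two-sided p-value (enumerate n! = 5040 permutations of y under H0): p = 0.238889.
Step 5: alpha = 0.05. fail to reject H0.

tau_b = 0.4286 (C=15, D=6), p = 0.238889, fail to reject H0.
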